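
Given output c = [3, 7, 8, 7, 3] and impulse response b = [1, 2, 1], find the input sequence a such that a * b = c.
Deconvolve c=[3, 7, 8, 7, 3] by b=[1, 2, 1]. Since b[0]=1, solve forward: a[0] = c[0] / 1 = 3; a[1] = (c[1] - 3×2) / 1 = 1; a[2] = (c[2] - 1×2 - 3×1) / 1 = 3. So a = [3, 1, 3]. Check by forward convolution: c[0] = 3×1 = 3; c[1] = 3×2 + 1×1 = 7; c[2] = 3×1 + 1×2 + 3×1 = 8; c[3] = 1×1 + 3×2 = 7; c[4] = 3×1 = 3

[3, 1, 3]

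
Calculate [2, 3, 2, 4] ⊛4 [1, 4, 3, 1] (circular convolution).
Use y[k] = Σ_j s[j]·t[(k-j) mod 4]. y[0] = 2×1 + 3×1 + 2×3 + 4×4 = 27; y[1] = 2×4 + 3×1 + 2×1 + 4×3 = 25; y[2] = 2×3 + 3×4 + 2×1 + 4×1 = 24; y[3] = 2×1 + 3×3 + 2×4 + 4×1 = 23. Result: [27, 25, 24, 23]

[27, 25, 24, 23]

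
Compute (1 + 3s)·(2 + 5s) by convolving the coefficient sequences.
Ascending coefficients: a = [1, 3], b = [2, 5]. c[0] = 1×2 = 2; c[1] = 1×5 + 3×2 = 11; c[2] = 3×5 = 15. Result coefficients: [2, 11, 15] → 2 + 11s + 15s^2

2 + 11s + 15s^2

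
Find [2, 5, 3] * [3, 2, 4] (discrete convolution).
y[0] = 2×3 = 6; y[1] = 2×2 + 5×3 = 19; y[2] = 2×4 + 5×2 + 3×3 = 27; y[3] = 5×4 + 3×2 = 26; y[4] = 3×4 = 12

[6, 19, 27, 26, 12]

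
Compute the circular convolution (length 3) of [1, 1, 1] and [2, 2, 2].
Use y[k] = Σ_j f[j]·g[(k-j) mod 3]. y[0] = 1×2 + 1×2 + 1×2 = 6; y[1] = 1×2 + 1×2 + 1×2 = 6; y[2] = 1×2 + 1×2 + 1×2 = 6. Result: [6, 6, 6]

[6, 6, 6]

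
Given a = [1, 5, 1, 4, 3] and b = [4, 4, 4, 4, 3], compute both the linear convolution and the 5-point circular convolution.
Linear: y_lin[0] = 1×4 = 4; y_lin[1] = 1×4 + 5×4 = 24; y_lin[2] = 1×4 + 5×4 + 1×4 = 28; y_lin[3] = 1×4 + 5×4 + 1×4 + 4×4 = 44; y_lin[4] = 1×3 + 5×4 + 1×4 + 4×4 + 3×4 = 55; y_lin[5] = 5×3 + 1×4 + 4×4 + 3×4 = 47; y_lin[6] = 1×3 + 4×4 + 3×4 = 31; y_lin[7] = 4×3 + 3×4 = 24; y_lin[8] = 3×3 = 9 → [4, 24, 28, 44, 55, 47, 31, 24, 9]. Circular (length 5): y[0] = 1×4 + 5×3 + 1×4 + 4×4 + 3×4 = 51; y[1] = 1×4 + 5×4 + 1×3 + 4×4 + 3×4 = 55; y[2] = 1×4 + 5×4 + 1×4 + 4×3 + 3×4 = 52; y[3] = 1×4 + 5×4 + 1×4 + 4×4 + 3×3 = 53; y[4] = 1×3 + 5×4 + 1×4 + 4×4 + 3×4 = 55 → [51, 55, 52, 53, 55]

Linear: [4, 24, 28, 44, 55, 47, 31, 24, 9], Circular: [51, 55, 52, 53, 55]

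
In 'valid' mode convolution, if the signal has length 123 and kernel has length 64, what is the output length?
'Valid' mode counts only positions where the kernel fully overlaps the signal: m - n + 1 = 123 - 64 + 1 = 60

60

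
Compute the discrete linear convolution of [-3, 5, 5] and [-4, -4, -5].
y[0] = -3×-4 = 12; y[1] = -3×-4 + 5×-4 = -8; y[2] = -3×-5 + 5×-4 + 5×-4 = -25; y[3] = 5×-5 + 5×-4 = -45; y[4] = 5×-5 = -25

[12, -8, -25, -45, -25]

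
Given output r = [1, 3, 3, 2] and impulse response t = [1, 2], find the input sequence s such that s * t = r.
Deconvolve r=[1, 3, 3, 2] by t=[1, 2]. Since t[0]=1, solve forward: s[0] = r[0] / 1 = 1; s[1] = (r[1] - 1×2) / 1 = 1; s[2] = (r[2] - 1×2) / 1 = 1. So s = [1, 1, 1]. Check by forward convolution: r[0] = 1×1 = 1; r[1] = 1×2 + 1×1 = 3; r[2] = 1×2 + 1×1 = 3; r[3] = 1×2 = 2

[1, 1, 1]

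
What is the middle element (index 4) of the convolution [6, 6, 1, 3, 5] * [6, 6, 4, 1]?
Use y[k] = Σ_i a[i]·b[k-i] at k=4. y[4] = 6×1 + 1×4 + 3×6 + 5×6 = 58

58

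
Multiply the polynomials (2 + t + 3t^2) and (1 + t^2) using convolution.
Ascending coefficients: a = [2, 1, 3], b = [1, 0, 1]. c[0] = 2×1 = 2; c[1] = 2×0 + 1×1 = 1; c[2] = 2×1 + 1×0 + 3×1 = 5; c[3] = 1×1 + 3×0 = 1; c[4] = 3×1 = 3. Result coefficients: [2, 1, 5, 1, 3] → 2 + t + 5t^2 + t^3 + 3t^4

2 + t + 5t^2 + t^3 + 3t^4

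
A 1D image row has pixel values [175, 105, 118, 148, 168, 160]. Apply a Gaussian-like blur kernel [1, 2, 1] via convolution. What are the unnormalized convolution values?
Convolve image row [175, 105, 118, 148, 168, 160] with kernel [1, 2, 1]: y[0] = 175×1 = 175; y[1] = 175×2 + 105×1 = 455; y[2] = 175×1 + 105×2 + 118×1 = 503; y[3] = 105×1 + 118×2 + 148×1 = 489; y[4] = 118×1 + 148×2 + 168×1 = 582; y[5] = 148×1 + 168×2 + 160×1 = 644; y[6] = 168×1 + 160×2 = 488; y[7] = 160×1 = 160 → [175, 455, 503, 489, 582, 644, 488, 160]. Normalization factor = sum(kernel) = 4.

[175, 455, 503, 489, 582, 644, 488, 160]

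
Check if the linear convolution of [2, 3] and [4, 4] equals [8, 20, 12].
Recompute linear convolution of [2, 3] and [4, 4]: y[0] = 2×4 = 8; y[1] = 2×4 + 3×4 = 20; y[2] = 3×4 = 12 → [8, 20, 12]. Given [8, 20, 12] matches, so answer: Yes

Yes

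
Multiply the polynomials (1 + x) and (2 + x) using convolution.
Ascending coefficients: a = [1, 1], b = [2, 1]. c[0] = 1×2 = 2; c[1] = 1×1 + 1×2 = 3; c[2] = 1×1 = 1. Result coefficients: [2, 3, 1] → 2 + 3x + x^2

2 + 3x + x^2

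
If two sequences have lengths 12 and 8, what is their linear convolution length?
Linear/full convolution length: m + n - 1 = 12 + 8 - 1 = 19

19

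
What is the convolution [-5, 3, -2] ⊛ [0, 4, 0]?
y[0] = -5×0 = 0; y[1] = -5×4 + 3×0 = -20; y[2] = -5×0 + 3×4 + -2×0 = 12; y[3] = 3×0 + -2×4 = -8; y[4] = -2×0 = 0

[0, -20, 12, -8, 0]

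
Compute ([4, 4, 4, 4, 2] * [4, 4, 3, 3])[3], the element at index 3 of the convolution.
Use y[k] = Σ_i a[i]·b[k-i] at k=3. y[3] = 4×3 + 4×3 + 4×4 + 4×4 = 56

56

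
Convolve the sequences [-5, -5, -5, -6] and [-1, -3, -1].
y[0] = -5×-1 = 5; y[1] = -5×-3 + -5×-1 = 20; y[2] = -5×-1 + -5×-3 + -5×-1 = 25; y[3] = -5×-1 + -5×-3 + -6×-1 = 26; y[4] = -5×-1 + -6×-3 = 23; y[5] = -6×-1 = 6

[5, 20, 25, 26, 23, 6]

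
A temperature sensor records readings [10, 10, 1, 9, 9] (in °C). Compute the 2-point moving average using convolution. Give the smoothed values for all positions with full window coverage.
2-point moving average kernel = [1, 1]. Apply in 'valid' mode (full window coverage): avg[0] = (10 + 10) / 2 = 10.0; avg[1] = (10 + 1) / 2 = 5.5; avg[2] = (1 + 9) / 2 = 5.0; avg[3] = (9 + 9) / 2 = 9.0. Smoothed values: [10.0, 5.5, 5.0, 9.0]

[10.0, 5.5, 5.0, 9.0]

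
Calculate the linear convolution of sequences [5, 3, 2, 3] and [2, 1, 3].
y[0] = 5×2 = 10; y[1] = 5×1 + 3×2 = 11; y[2] = 5×3 + 3×1 + 2×2 = 22; y[3] = 3×3 + 2×1 + 3×2 = 17; y[4] = 2×3 + 3×1 = 9; y[5] = 3×3 = 9

[10, 11, 22, 17, 9, 9]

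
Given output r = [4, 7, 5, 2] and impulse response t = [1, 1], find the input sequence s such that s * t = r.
Deconvolve r=[4, 7, 5, 2] by t=[1, 1]. Since t[0]=1, solve forward: s[0] = r[0] / 1 = 4; s[1] = (r[1] - 4×1) / 1 = 3; s[2] = (r[2] - 3×1) / 1 = 2. So s = [4, 3, 2]. Check by forward convolution: r[0] = 4×1 = 4; r[1] = 4×1 + 3×1 = 7; r[2] = 3×1 + 2×1 = 5; r[3] = 2×1 = 2

[4, 3, 2]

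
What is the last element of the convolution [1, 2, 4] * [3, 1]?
Use y[k] = Σ_i a[i]·b[k-i] at k=3. y[3] = 4×1 = 4

4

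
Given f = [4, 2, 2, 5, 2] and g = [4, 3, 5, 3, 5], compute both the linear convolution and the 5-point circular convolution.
Linear: y_lin[0] = 4×4 = 16; y_lin[1] = 4×3 + 2×4 = 20; y_lin[2] = 4×5 + 2×3 + 2×4 = 34; y_lin[3] = 4×3 + 2×5 + 2×3 + 5×4 = 48; y_lin[4] = 4×5 + 2×3 + 2×5 + 5×3 + 2×4 = 59; y_lin[5] = 2×5 + 2×3 + 5×5 + 2×3 = 47; y_lin[6] = 2×5 + 5×3 + 2×5 = 35; y_lin[7] = 5×5 + 2×3 = 31; y_lin[8] = 2×5 = 10 → [16, 20, 34, 48, 59, 47, 35, 31, 10]. Circular (length 5): y[0] = 4×4 + 2×5 + 2×3 + 5×5 + 2×3 = 63; y[1] = 4×3 + 2×4 + 2×5 + 5×3 + 2×5 = 55; y[2] = 4×5 + 2×3 + 2×4 + 5×5 + 2×3 = 65; y[3] = 4×3 + 2×5 + 2×3 + 5×4 + 2×5 = 58; y[4] = 4×5 + 2×3 + 2×5 + 5×3 + 2×4 = 59 → [63, 55, 65, 58, 59]

Linear: [16, 20, 34, 48, 59, 47, 35, 31, 10], Circular: [63, 55, 65, 58, 59]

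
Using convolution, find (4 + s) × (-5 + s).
Ascending coefficients: a = [4, 1], b = [-5, 1]. c[0] = 4×-5 = -20; c[1] = 4×1 + 1×-5 = -1; c[2] = 1×1 = 1. Result coefficients: [-20, -1, 1] → -20 - s + s^2

-20 - s + s^2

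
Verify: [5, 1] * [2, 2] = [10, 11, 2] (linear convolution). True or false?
Recompute linear convolution of [5, 1] and [2, 2]: y[0] = 5×2 = 10; y[1] = 5×2 + 1×2 = 12; y[2] = 1×2 = 2 → [10, 12, 2]. Compare to given [10, 11, 2]: they differ at index 1: given 11, correct 12, so answer: No

No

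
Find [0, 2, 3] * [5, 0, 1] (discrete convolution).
y[0] = 0×5 = 0; y[1] = 0×0 + 2×5 = 10; y[2] = 0×1 + 2×0 + 3×5 = 15; y[3] = 2×1 + 3×0 = 2; y[4] = 3×1 = 3

[0, 10, 15, 2, 3]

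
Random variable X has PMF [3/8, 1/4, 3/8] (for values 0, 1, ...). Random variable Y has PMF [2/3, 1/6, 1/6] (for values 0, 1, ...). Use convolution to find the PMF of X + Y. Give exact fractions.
P(X+Y=k) = Σ_i P(X=i)·P(Y=k-i) — a convolution of [3/8, 1/4, 3/8] and [2/3, 1/6, 1/6]. P(X+Y=0) = (3/8)×(2/3) = 1/4; P(X+Y=1) = (3/8)×(1/6) + (1/4)×(2/3) = 1/16 + 1/6 = 11/48; P(X+Y=2) = (3/8)×(1/6) + (1/4)×(1/6) + (3/8)×(2/3) = 1/16 + 1/24 + 1/4 = 17/48; P(X+Y=3) = (1/4)×(1/6) + (3/8)×(1/6) = 1/24 + 1/16 = 5/48; P(X+Y=4) = (3/8)×(1/6) = 1/16. PMF: [1/4, 11/48, 17/48, 5/48, 1/16] (sums to 1 ✓)

[1/4, 11/48, 17/48, 5/48, 1/16]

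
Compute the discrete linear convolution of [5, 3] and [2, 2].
y[0] = 5×2 = 10; y[1] = 5×2 + 3×2 = 16; y[2] = 3×2 = 6

[10, 16, 6]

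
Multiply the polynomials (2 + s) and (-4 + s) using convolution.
Ascending coefficients: a = [2, 1], b = [-4, 1]. c[0] = 2×-4 = -8; c[1] = 2×1 + 1×-4 = -2; c[2] = 1×1 = 1. Result coefficients: [-8, -2, 1] → -8 - 2s + s^2

-8 - 2s + s^2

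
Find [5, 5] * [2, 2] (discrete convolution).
y[0] = 5×2 = 10; y[1] = 5×2 + 5×2 = 20; y[2] = 5×2 = 10

[10, 20, 10]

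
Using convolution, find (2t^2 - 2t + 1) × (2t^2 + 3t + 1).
Ascending coefficients: a = [1, -2, 2], b = [1, 3, 2]. c[0] = 1×1 = 1; c[1] = 1×3 + -2×1 = 1; c[2] = 1×2 + -2×3 + 2×1 = -2; c[3] = -2×2 + 2×3 = 2; c[4] = 2×2 = 4. Result coefficients: [1, 1, -2, 2, 4] → 4t^4 + 2t^3 - 2t^2 + t + 1

4t^4 + 2t^3 - 2t^2 + t + 1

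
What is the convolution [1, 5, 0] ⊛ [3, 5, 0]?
y[0] = 1×3 = 3; y[1] = 1×5 + 5×3 = 20; y[2] = 1×0 + 5×5 + 0×3 = 25; y[3] = 5×0 + 0×5 = 0; y[4] = 0×0 = 0

[3, 20, 25, 0, 0]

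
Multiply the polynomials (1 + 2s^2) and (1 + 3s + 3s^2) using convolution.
Ascending coefficients: a = [1, 0, 2], b = [1, 3, 3]. c[0] = 1×1 = 1; c[1] = 1×3 + 0×1 = 3; c[2] = 1×3 + 0×3 + 2×1 = 5; c[3] = 0×3 + 2×3 = 6; c[4] = 2×3 = 6. Result coefficients: [1, 3, 5, 6, 6] → 1 + 3s + 5s^2 + 6s^3 + 6s^4

1 + 3s + 5s^2 + 6s^3 + 6s^4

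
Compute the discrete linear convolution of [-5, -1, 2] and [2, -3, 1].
y[0] = -5×2 = -10; y[1] = -5×-3 + -1×2 = 13; y[2] = -5×1 + -1×-3 + 2×2 = 2; y[3] = -1×1 + 2×-3 = -7; y[4] = 2×1 = 2

[-10, 13, 2, -7, 2]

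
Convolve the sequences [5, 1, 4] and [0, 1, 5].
y[0] = 5×0 = 0; y[1] = 5×1 + 1×0 = 5; y[2] = 5×5 + 1×1 + 4×0 = 26; y[3] = 1×5 + 4×1 = 9; y[4] = 4×5 = 20

[0, 5, 26, 9, 20]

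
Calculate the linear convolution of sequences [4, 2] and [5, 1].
y[0] = 4×5 = 20; y[1] = 4×1 + 2×5 = 14; y[2] = 2×1 = 2

[20, 14, 2]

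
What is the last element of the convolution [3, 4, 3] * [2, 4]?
Use y[k] = Σ_i a[i]·b[k-i] at k=3. y[3] = 3×4 = 12

12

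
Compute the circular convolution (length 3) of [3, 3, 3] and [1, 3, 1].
Use y[k] = Σ_j u[j]·v[(k-j) mod 3]. y[0] = 3×1 + 3×1 + 3×3 = 15; y[1] = 3×3 + 3×1 + 3×1 = 15; y[2] = 3×1 + 3×3 + 3×1 = 15. Result: [15, 15, 15]

[15, 15, 15]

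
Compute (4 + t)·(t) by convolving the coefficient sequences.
Ascending coefficients: a = [4, 1], b = [0, 1]. c[0] = 4×0 = 0; c[1] = 4×1 + 1×0 = 4; c[2] = 1×1 = 1. Result coefficients: [0, 4, 1] → 4t + t^2

4t + t^2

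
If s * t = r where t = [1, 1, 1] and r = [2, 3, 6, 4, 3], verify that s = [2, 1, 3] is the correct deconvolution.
Forward-compute [2, 1, 3] * [1, 1, 1]: r[0] = 2×1 = 2; r[1] = 2×1 + 1×1 = 3; r[2] = 2×1 + 1×1 + 3×1 = 6; r[3] = 1×1 + 3×1 = 4; r[4] = 3×1 = 3 → [2, 3, 6, 4, 3]. Matches given r = [2, 3, 6, 4, 3], so verified.

Verified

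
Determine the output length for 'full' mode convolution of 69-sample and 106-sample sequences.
Linear/full convolution length: m + n - 1 = 69 + 106 - 1 = 174

174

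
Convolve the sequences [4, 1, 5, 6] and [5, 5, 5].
y[0] = 4×5 = 20; y[1] = 4×5 + 1×5 = 25; y[2] = 4×5 + 1×5 + 5×5 = 50; y[3] = 1×5 + 5×5 + 6×5 = 60; y[4] = 5×5 + 6×5 = 55; y[5] = 6×5 = 30

[20, 25, 50, 60, 55, 30]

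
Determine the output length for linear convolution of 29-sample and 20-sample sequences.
Linear/full convolution length: m + n - 1 = 29 + 20 - 1 = 48

48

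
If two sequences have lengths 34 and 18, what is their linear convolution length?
Linear/full convolution length: m + n - 1 = 34 + 18 - 1 = 51

51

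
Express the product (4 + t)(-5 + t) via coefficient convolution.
Ascending coefficients: a = [4, 1], b = [-5, 1]. c[0] = 4×-5 = -20; c[1] = 4×1 + 1×-5 = -1; c[2] = 1×1 = 1. Result coefficients: [-20, -1, 1] → -20 - t + t^2

-20 - t + t^2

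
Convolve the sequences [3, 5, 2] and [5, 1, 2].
y[0] = 3×5 = 15; y[1] = 3×1 + 5×5 = 28; y[2] = 3×2 + 5×1 + 2×5 = 21; y[3] = 5×2 + 2×1 = 12; y[4] = 2×2 = 4

[15, 28, 21, 12, 4]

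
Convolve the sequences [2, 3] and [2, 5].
y[0] = 2×2 = 4; y[1] = 2×5 + 3×2 = 16; y[2] = 3×5 = 15

[4, 16, 15]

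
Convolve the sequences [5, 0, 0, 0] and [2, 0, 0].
y[0] = 5×2 = 10; y[1] = 5×0 + 0×2 = 0; y[2] = 5×0 + 0×0 + 0×2 = 0; y[3] = 0×0 + 0×0 + 0×2 = 0; y[4] = 0×0 + 0×0 = 0; y[5] = 0×0 = 0

[10, 0, 0, 0, 0, 0]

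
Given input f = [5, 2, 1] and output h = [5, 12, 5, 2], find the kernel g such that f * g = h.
Output length 4 = len(f) + len(g) - 1 ⇒ len(g) = 2. Solve g forward using g[k] = (h[k] - Σ_{i≥1} f[i]·g[k-i]) / f[0]: g[0] = h[0] / f[0] = 5 / 5 = 1; g[1] = (h[1] - 2×1) / f[0] = (12 - 2×1) / 5 = 2. So g = [1, 2]. Forward-check [5, 2, 1] * [1, 2]: h[0] = 5×1 = 5; h[1] = 5×2 + 2×1 = 12; h[2] = 2×2 + 1×1 = 5; h[3] = 1×2 = 2 → [5, 12, 5, 2] ✓

[1, 2]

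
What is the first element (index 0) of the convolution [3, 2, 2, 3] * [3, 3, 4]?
Use y[k] = Σ_i a[i]·b[k-i] at k=0. y[0] = 3×3 = 9

9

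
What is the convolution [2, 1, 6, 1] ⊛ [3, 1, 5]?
y[0] = 2×3 = 6; y[1] = 2×1 + 1×3 = 5; y[2] = 2×5 + 1×1 + 6×3 = 29; y[3] = 1×5 + 6×1 + 1×3 = 14; y[4] = 6×5 + 1×1 = 31; y[5] = 1×5 = 5

[6, 5, 29, 14, 31, 5]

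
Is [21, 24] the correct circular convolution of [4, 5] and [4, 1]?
Recompute circular convolution of [4, 5] and [4, 1]: y[0] = 4×4 + 5×1 = 21; y[1] = 4×1 + 5×4 = 24 → [21, 24]. Given [21, 24] matches, so answer: Yes

Yes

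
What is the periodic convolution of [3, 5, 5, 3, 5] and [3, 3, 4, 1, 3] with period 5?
Use y[k] = Σ_j a[j]·b[(k-j) mod 5]. y[0] = 3×3 + 5×3 + 5×1 + 3×4 + 5×3 = 56; y[1] = 3×3 + 5×3 + 5×3 + 3×1 + 5×4 = 62; y[2] = 3×4 + 5×3 + 5×3 + 3×3 + 5×1 = 56; y[3] = 3×1 + 5×4 + 5×3 + 3×3 + 5×3 = 62; y[4] = 3×3 + 5×1 + 5×4 + 3×3 + 5×3 = 58. Result: [56, 62, 56, 62, 58]

[56, 62, 56, 62, 58]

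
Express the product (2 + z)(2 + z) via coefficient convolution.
Ascending coefficients: a = [2, 1], b = [2, 1]. c[0] = 2×2 = 4; c[1] = 2×1 + 1×2 = 4; c[2] = 1×1 = 1. Result coefficients: [4, 4, 1] → 4 + 4z + z^2

4 + 4z + z^2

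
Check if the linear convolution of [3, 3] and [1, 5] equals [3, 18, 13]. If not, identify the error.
Recompute linear convolution of [3, 3] and [1, 5]: y[0] = 3×1 = 3; y[1] = 3×5 + 3×1 = 18; y[2] = 3×5 = 15 → [3, 18, 15]. Compare to given [3, 18, 13]: they differ at index 2: given 13, correct 15, so answer: No

No. Error at index 2: given 13, correct 15.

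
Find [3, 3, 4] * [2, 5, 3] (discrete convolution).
y[0] = 3×2 = 6; y[1] = 3×5 + 3×2 = 21; y[2] = 3×3 + 3×5 + 4×2 = 32; y[3] = 3×3 + 4×5 = 29; y[4] = 4×3 = 12

[6, 21, 32, 29, 12]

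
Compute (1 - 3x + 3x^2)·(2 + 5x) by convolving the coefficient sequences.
Ascending coefficients: a = [1, -3, 3], b = [2, 5]. c[0] = 1×2 = 2; c[1] = 1×5 + -3×2 = -1; c[2] = -3×5 + 3×2 = -9; c[3] = 3×5 = 15. Result coefficients: [2, -1, -9, 15] → 2 - x - 9x^2 + 15x^3

2 - x - 9x^2 + 15x^3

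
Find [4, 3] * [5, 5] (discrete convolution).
y[0] = 4×5 = 20; y[1] = 4×5 + 3×5 = 35; y[2] = 3×5 = 15

[20, 35, 15]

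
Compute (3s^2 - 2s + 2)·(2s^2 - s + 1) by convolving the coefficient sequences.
Ascending coefficients: a = [2, -2, 3], b = [1, -1, 2]. c[0] = 2×1 = 2; c[1] = 2×-1 + -2×1 = -4; c[2] = 2×2 + -2×-1 + 3×1 = 9; c[3] = -2×2 + 3×-1 = -7; c[4] = 3×2 = 6. Result coefficients: [2, -4, 9, -7, 6] → 6s^4 - 7s^3 + 9s^2 - 4s + 2

6s^4 - 7s^3 + 9s^2 - 4s + 2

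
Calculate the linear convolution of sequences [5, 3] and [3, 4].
y[0] = 5×3 = 15; y[1] = 5×4 + 3×3 = 29; y[2] = 3×4 = 12

[15, 29, 12]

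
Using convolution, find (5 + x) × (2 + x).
Ascending coefficients: a = [5, 1], b = [2, 1]. c[0] = 5×2 = 10; c[1] = 5×1 + 1×2 = 7; c[2] = 1×1 = 1. Result coefficients: [10, 7, 1] → 10 + 7x + x^2

10 + 7x + x^2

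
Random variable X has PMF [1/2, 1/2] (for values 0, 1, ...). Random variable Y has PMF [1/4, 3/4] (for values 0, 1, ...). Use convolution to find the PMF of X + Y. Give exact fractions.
P(X+Y=k) = Σ_i P(X=i)·P(Y=k-i) — a convolution of [1/2, 1/2] and [1/4, 3/4]. P(X+Y=0) = (1/2)×(1/4) = 1/8; P(X+Y=1) = (1/2)×(3/4) + (1/2)×(1/4) = 3/8 + 1/8 = 1/2; P(X+Y=2) = (1/2)×(3/4) = 3/8. PMF: [1/8, 1/2, 3/8] (sums to 1 ✓)

[1/8, 1/2, 3/8]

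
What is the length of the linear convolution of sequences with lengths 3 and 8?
Linear/full convolution length: m + n - 1 = 3 + 8 - 1 = 10

10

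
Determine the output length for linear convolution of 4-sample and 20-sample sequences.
Linear/full convolution length: m + n - 1 = 4 + 20 - 1 = 23

23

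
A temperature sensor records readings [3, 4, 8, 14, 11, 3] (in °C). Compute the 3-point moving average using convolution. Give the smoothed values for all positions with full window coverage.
3-point moving average kernel = [1, 1, 1]. Apply in 'valid' mode (full window coverage): avg[0] = (3 + 4 + 8) / 3 = 5.0; avg[1] = (4 + 8 + 14) / 3 = 8.67; avg[2] = (8 + 14 + 11) / 3 = 11.0; avg[3] = (14 + 11 + 3) / 3 = 9.33. Smoothed values: [5.0, 8.67, 11.0, 9.33]

[5.0, 8.67, 11.0, 9.33]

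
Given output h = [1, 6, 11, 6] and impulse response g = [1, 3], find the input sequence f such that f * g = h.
Deconvolve h=[1, 6, 11, 6] by g=[1, 3]. Since g[0]=1, solve forward: f[0] = h[0] / 1 = 1; f[1] = (h[1] - 1×3) / 1 = 3; f[2] = (h[2] - 3×3) / 1 = 2. So f = [1, 3, 2]. Check by forward convolution: h[0] = 1×1 = 1; h[1] = 1×3 + 3×1 = 6; h[2] = 3×3 + 2×1 = 11; h[3] = 2×3 = 6

[1, 3, 2]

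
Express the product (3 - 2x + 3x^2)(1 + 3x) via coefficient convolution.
Ascending coefficients: a = [3, -2, 3], b = [1, 3]. c[0] = 3×1 = 3; c[1] = 3×3 + -2×1 = 7; c[2] = -2×3 + 3×1 = -3; c[3] = 3×3 = 9. Result coefficients: [3, 7, -3, 9] → 3 + 7x - 3x^2 + 9x^3

3 + 7x - 3x^2 + 9x^3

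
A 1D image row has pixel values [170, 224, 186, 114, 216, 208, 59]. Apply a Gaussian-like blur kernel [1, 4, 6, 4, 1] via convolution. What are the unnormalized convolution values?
Convolve image row [170, 224, 186, 114, 216, 208, 59] with kernel [1, 4, 6, 4, 1]: y[0] = 170×1 = 170; y[1] = 170×4 + 224×1 = 904; y[2] = 170×6 + 224×4 + 186×1 = 2102; y[3] = 170×4 + 224×6 + 186×4 + 114×1 = 2882; y[4] = 170×1 + 224×4 + 186×6 + 114×4 + 216×1 = 2854; y[5] = 224×1 + 186×4 + 114×6 + 216×4 + 208×1 = 2724; y[6] = 186×1 + 114×4 + 216×6 + 208×4 + 59×1 = 2829; y[7] = 114×1 + 216×4 + 208×6 + 59×4 = 2462; y[8] = 216×1 + 208×4 + 59×6 = 1402; y[9] = 208×1 + 59×4 = 444; y[10] = 59×1 = 59 → [170, 904, 2102, 2882, 2854, 2724, 2829, 2462, 1402, 444, 59]. Normalization factor = sum(kernel) = 16.

[170, 904, 2102, 2882, 2854, 2724, 2829, 2462, 1402, 444, 59]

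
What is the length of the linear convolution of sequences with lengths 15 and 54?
Linear/full convolution length: m + n - 1 = 15 + 54 - 1 = 68

68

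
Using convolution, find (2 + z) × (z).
Ascending coefficients: a = [2, 1], b = [0, 1]. c[0] = 2×0 = 0; c[1] = 2×1 + 1×0 = 2; c[2] = 1×1 = 1. Result coefficients: [0, 2, 1] → 2z + z^2

2z + z^2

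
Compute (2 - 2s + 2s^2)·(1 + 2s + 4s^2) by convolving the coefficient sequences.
Ascending coefficients: a = [2, -2, 2], b = [1, 2, 4]. c[0] = 2×1 = 2; c[1] = 2×2 + -2×1 = 2; c[2] = 2×4 + -2×2 + 2×1 = 6; c[3] = -2×4 + 2×2 = -4; c[4] = 2×4 = 8. Result coefficients: [2, 2, 6, -4, 8] → 2 + 2s + 6s^2 - 4s^3 + 8s^4

2 + 2s + 6s^2 - 4s^3 + 8s^4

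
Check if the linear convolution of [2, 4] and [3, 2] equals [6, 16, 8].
Recompute linear convolution of [2, 4] and [3, 2]: y[0] = 2×3 = 6; y[1] = 2×2 + 4×3 = 16; y[2] = 4×2 = 8 → [6, 16, 8]. Given [6, 16, 8] matches, so answer: Yes

Yes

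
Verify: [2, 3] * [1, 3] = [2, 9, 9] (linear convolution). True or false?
Recompute linear convolution of [2, 3] and [1, 3]: y[0] = 2×1 = 2; y[1] = 2×3 + 3×1 = 9; y[2] = 3×3 = 9 → [2, 9, 9]. Given [2, 9, 9] matches, so answer: Yes

Yes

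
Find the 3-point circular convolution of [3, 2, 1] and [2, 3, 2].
Use y[k] = Σ_j f[j]·g[(k-j) mod 3]. y[0] = 3×2 + 2×2 + 1×3 = 13; y[1] = 3×3 + 2×2 + 1×2 = 15; y[2] = 3×2 + 2×3 + 1×2 = 14. Result: [13, 15, 14]

[13, 15, 14]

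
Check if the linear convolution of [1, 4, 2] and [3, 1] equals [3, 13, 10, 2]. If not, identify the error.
Recompute linear convolution of [1, 4, 2] and [3, 1]: y[0] = 1×3 = 3; y[1] = 1×1 + 4×3 = 13; y[2] = 4×1 + 2×3 = 10; y[3] = 2×1 = 2 → [3, 13, 10, 2]. Given [3, 13, 10, 2] matches, so answer: Yes

Yes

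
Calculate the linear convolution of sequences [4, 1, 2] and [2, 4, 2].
y[0] = 4×2 = 8; y[1] = 4×4 + 1×2 = 18; y[2] = 4×2 + 1×4 + 2×2 = 16; y[3] = 1×2 + 2×4 = 10; y[4] = 2×2 = 4

[8, 18, 16, 10, 4]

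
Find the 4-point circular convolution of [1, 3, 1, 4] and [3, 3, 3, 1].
Use y[k] = Σ_j s[j]·t[(k-j) mod 4]. y[0] = 1×3 + 3×1 + 1×3 + 4×3 = 21; y[1] = 1×3 + 3×3 + 1×1 + 4×3 = 25; y[2] = 1×3 + 3×3 + 1×3 + 4×1 = 19; y[3] = 1×1 + 3×3 + 1×3 + 4×3 = 25. Result: [21, 25, 19, 25]

[21, 25, 19, 25]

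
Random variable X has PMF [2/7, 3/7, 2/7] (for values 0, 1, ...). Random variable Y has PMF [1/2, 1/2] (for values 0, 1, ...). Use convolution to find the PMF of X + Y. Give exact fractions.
P(X+Y=k) = Σ_i P(X=i)·P(Y=k-i) — a convolution of [2/7, 3/7, 2/7] and [1/2, 1/2]. P(X+Y=0) = (2/7)×(1/2) = 1/7; P(X+Y=1) = (2/7)×(1/2) + (3/7)×(1/2) = 1/7 + 3/14 = 5/14; P(X+Y=2) = (3/7)×(1/2) + (2/7)×(1/2) = 3/14 + 1/7 = 5/14; P(X+Y=3) = (2/7)×(1/2) = 1/7. PMF: [1/7, 5/14, 5/14, 1/7] (sums to 1 ✓)

[1/7, 5/14, 5/14, 1/7]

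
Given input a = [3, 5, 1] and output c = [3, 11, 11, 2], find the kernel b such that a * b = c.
Output length 4 = len(a) + len(b) - 1 ⇒ len(b) = 2. Solve b forward using b[k] = (c[k] - Σ_{i≥1} a[i]·b[k-i]) / a[0]: b[0] = c[0] / a[0] = 3 / 3 = 1; b[1] = (c[1] - 5×1) / a[0] = (11 - 5×1) / 3 = 2. So b = [1, 2]. Forward-check [3, 5, 1] * [1, 2]: c[0] = 3×1 = 3; c[1] = 3×2 + 5×1 = 11; c[2] = 5×2 + 1×1 = 11; c[3] = 1×2 = 2 → [3, 11, 11, 2] ✓

[1, 2]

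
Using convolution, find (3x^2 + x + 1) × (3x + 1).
Ascending coefficients: a = [1, 1, 3], b = [1, 3]. c[0] = 1×1 = 1; c[1] = 1×3 + 1×1 = 4; c[2] = 1×3 + 3×1 = 6; c[3] = 3×3 = 9. Result coefficients: [1, 4, 6, 9] → 9x^3 + 6x^2 + 4x + 1

9x^3 + 6x^2 + 4x + 1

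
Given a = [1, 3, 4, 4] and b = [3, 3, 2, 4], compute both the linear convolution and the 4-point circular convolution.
Linear: y_lin[0] = 1×3 = 3; y_lin[1] = 1×3 + 3×3 = 12; y_lin[2] = 1×2 + 3×3 + 4×3 = 23; y_lin[3] = 1×4 + 3×2 + 4×3 + 4×3 = 34; y_lin[4] = 3×4 + 4×2 + 4×3 = 32; y_lin[5] = 4×4 + 4×2 = 24; y_lin[6] = 4×4 = 16 → [3, 12, 23, 34, 32, 24, 16]. Circular (length 4): y[0] = 1×3 + 3×4 + 4×2 + 4×3 = 35; y[1] = 1×3 + 3×3 + 4×4 + 4×2 = 36; y[2] = 1×2 + 3×3 + 4×3 + 4×4 = 39; y[3] = 1×4 + 3×2 + 4×3 + 4×3 = 34 → [35, 36, 39, 34]

Linear: [3, 12, 23, 34, 32, 24, 16], Circular: [35, 36, 39, 34]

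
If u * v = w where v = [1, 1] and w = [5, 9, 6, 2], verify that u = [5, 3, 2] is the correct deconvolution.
Forward-compute [5, 3, 2] * [1, 1]: w[0] = 5×1 = 5; w[1] = 5×1 + 3×1 = 8; w[2] = 3×1 + 2×1 = 5; w[3] = 2×1 = 2 → [5, 8, 5, 2]. Does not match given w = [5, 9, 6, 2].

Not verified. [5, 3, 2] * [1, 1] = [5, 8, 5, 2], which differs from [5, 9, 6, 2] at index 1.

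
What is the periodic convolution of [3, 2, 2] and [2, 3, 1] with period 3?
Use y[k] = Σ_j s[j]·t[(k-j) mod 3]. y[0] = 3×2 + 2×1 + 2×3 = 14; y[1] = 3×3 + 2×2 + 2×1 = 15; y[2] = 3×1 + 2×3 + 2×2 = 13. Result: [14, 15, 13]

[14, 15, 13]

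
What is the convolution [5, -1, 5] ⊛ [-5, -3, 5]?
y[0] = 5×-5 = -25; y[1] = 5×-3 + -1×-5 = -10; y[2] = 5×5 + -1×-3 + 5×-5 = 3; y[3] = -1×5 + 5×-3 = -20; y[4] = 5×5 = 25

[-25, -10, 3, -20, 25]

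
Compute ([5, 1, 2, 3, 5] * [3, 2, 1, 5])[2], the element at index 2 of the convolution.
Use y[k] = Σ_i a[i]·b[k-i] at k=2. y[2] = 5×1 + 1×2 + 2×3 = 13

13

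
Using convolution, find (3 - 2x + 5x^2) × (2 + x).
Ascending coefficients: a = [3, -2, 5], b = [2, 1]. c[0] = 3×2 = 6; c[1] = 3×1 + -2×2 = -1; c[2] = -2×1 + 5×2 = 8; c[3] = 5×1 = 5. Result coefficients: [6, -1, 8, 5] → 6 - x + 8x^2 + 5x^3

6 - x + 8x^2 + 5x^3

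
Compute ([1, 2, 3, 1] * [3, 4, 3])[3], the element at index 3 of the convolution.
Use y[k] = Σ_i a[i]·b[k-i] at k=3. y[3] = 2×3 + 3×4 + 1×3 = 21

21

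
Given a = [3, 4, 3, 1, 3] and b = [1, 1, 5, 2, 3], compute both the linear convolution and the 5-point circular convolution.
Linear: y_lin[0] = 3×1 = 3; y_lin[1] = 3×1 + 4×1 = 7; y_lin[2] = 3×5 + 4×1 + 3×1 = 22; y_lin[3] = 3×2 + 4×5 + 3×1 + 1×1 = 30; y_lin[4] = 3×3 + 4×2 + 3×5 + 1×1 + 3×1 = 36; y_lin[5] = 4×3 + 3×2 + 1×5 + 3×1 = 26; y_lin[6] = 3×3 + 1×2 + 3×5 = 26; y_lin[7] = 1×3 + 3×2 = 9; y_lin[8] = 3×3 = 9 → [3, 7, 22, 30, 36, 26, 26, 9, 9]. Circular (length 5): y[0] = 3×1 + 4×3 + 3×2 + 1×5 + 3×1 = 29; y[1] = 3×1 + 4×1 + 3×3 + 1×2 + 3×5 = 33; y[2] = 3×5 + 4×1 + 3×1 + 1×3 + 3×2 = 31; y[3] = 3×2 + 4×5 + 3×1 + 1×1 + 3×3 = 39; y[4] = 3×3 + 4×2 + 3×5 + 1×1 + 3×1 = 36 → [29, 33, 31, 39, 36]

Linear: [3, 7, 22, 30, 36, 26, 26, 9, 9], Circular: [29, 33, 31, 39, 36]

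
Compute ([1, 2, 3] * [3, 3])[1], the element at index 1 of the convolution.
Use y[k] = Σ_i a[i]·b[k-i] at k=1. y[1] = 1×3 + 2×3 = 9

9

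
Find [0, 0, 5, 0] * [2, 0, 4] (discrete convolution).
y[0] = 0×2 = 0; y[1] = 0×0 + 0×2 = 0; y[2] = 0×4 + 0×0 + 5×2 = 10; y[3] = 0×4 + 5×0 + 0×2 = 0; y[4] = 5×4 + 0×0 = 20; y[5] = 0×4 = 0

[0, 0, 10, 0, 20, 0]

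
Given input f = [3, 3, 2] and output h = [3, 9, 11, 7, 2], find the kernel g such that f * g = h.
Output length 5 = len(f) + len(g) - 1 ⇒ len(g) = 3. Solve g forward using g[k] = (h[k] - Σ_{i≥1} f[i]·g[k-i]) / f[0]: g[0] = h[0] / f[0] = 3 / 3 = 1; g[1] = (h[1] - 3×1) / f[0] = (9 - 3×1) / 3 = 2; g[2] = (h[2] - 3×2 - 2×1) / f[0] = (11 - 3×2 - 2×1) / 3 = 1. So g = [1, 2, 1]. Forward-check [3, 3, 2] * [1, 2, 1]: h[0] = 3×1 = 3; h[1] = 3×2 + 3×1 = 9; h[2] = 3×1 + 3×2 + 2×1 = 11; h[3] = 3×1 + 2×2 = 7; h[4] = 2×1 = 2 → [3, 9, 11, 7, 2] ✓

[1, 2, 1]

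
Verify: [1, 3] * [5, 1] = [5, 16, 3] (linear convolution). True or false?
Recompute linear convolution of [1, 3] and [5, 1]: y[0] = 1×5 = 5; y[1] = 1×1 + 3×5 = 16; y[2] = 3×1 = 3 → [5, 16, 3]. Given [5, 16, 3] matches, so answer: Yes

Yes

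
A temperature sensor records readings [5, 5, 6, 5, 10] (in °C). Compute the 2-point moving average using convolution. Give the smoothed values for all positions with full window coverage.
2-point moving average kernel = [1, 1]. Apply in 'valid' mode (full window coverage): avg[0] = (5 + 5) / 2 = 5.0; avg[1] = (5 + 6) / 2 = 5.5; avg[2] = (6 + 5) / 2 = 5.5; avg[3] = (5 + 10) / 2 = 7.5. Smoothed values: [5.0, 5.5, 5.5, 7.5]

[5.0, 5.5, 5.5, 7.5]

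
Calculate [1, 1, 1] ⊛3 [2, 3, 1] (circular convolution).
Use y[k] = Σ_j x[j]·h[(k-j) mod 3]. y[0] = 1×2 + 1×1 + 1×3 = 6; y[1] = 1×3 + 1×2 + 1×1 = 6; y[2] = 1×1 + 1×3 + 1×2 = 6. Result: [6, 6, 6]

[6, 6, 6]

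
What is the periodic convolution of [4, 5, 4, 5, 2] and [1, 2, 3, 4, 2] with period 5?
Use y[k] = Σ_j f[j]·g[(k-j) mod 5]. y[0] = 4×1 + 5×2 + 4×4 + 5×3 + 2×2 = 49; y[1] = 4×2 + 5×1 + 4×2 + 5×4 + 2×3 = 47; y[2] = 4×3 + 5×2 + 4×1 + 5×2 + 2×4 = 44; y[3] = 4×4 + 5×3 + 4×2 + 5×1 + 2×2 = 48; y[4] = 4×2 + 5×4 + 4×3 + 5×2 + 2×1 = 52. Result: [49, 47, 44, 48, 52]

[49, 47, 44, 48, 52]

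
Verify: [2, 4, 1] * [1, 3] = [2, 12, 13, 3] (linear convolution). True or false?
Recompute linear convolution of [2, 4, 1] and [1, 3]: y[0] = 2×1 = 2; y[1] = 2×3 + 4×1 = 10; y[2] = 4×3 + 1×1 = 13; y[3] = 1×3 = 3 → [2, 10, 13, 3]. Compare to given [2, 12, 13, 3]: they differ at index 1: given 12, correct 10, so answer: No

No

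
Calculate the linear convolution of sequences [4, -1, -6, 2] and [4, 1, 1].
y[0] = 4×4 = 16; y[1] = 4×1 + -1×4 = 0; y[2] = 4×1 + -1×1 + -6×4 = -21; y[3] = -1×1 + -6×1 + 2×4 = 1; y[4] = -6×1 + 2×1 = -4; y[5] = 2×1 = 2

[16, 0, -21, 1, -4, 2]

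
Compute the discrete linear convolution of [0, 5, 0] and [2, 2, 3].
y[0] = 0×2 = 0; y[1] = 0×2 + 5×2 = 10; y[2] = 0×3 + 5×2 + 0×2 = 10; y[3] = 5×3 + 0×2 = 15; y[4] = 0×3 = 0

[0, 10, 10, 15, 0]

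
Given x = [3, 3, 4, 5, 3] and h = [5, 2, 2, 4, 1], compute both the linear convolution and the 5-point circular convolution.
Linear: y_lin[0] = 3×5 = 15; y_lin[1] = 3×2 + 3×5 = 21; y_lin[2] = 3×2 + 3×2 + 4×5 = 32; y_lin[3] = 3×4 + 3×2 + 4×2 + 5×5 = 51; y_lin[4] = 3×1 + 3×4 + 4×2 + 5×2 + 3×5 = 48; y_lin[5] = 3×1 + 4×4 + 5×2 + 3×2 = 35; y_lin[6] = 4×1 + 5×4 + 3×2 = 30; y_lin[7] = 5×1 + 3×4 = 17; y_lin[8] = 3×1 = 3 → [15, 21, 32, 51, 48, 35, 30, 17, 3]. Circular (length 5): y[0] = 3×5 + 3×1 + 4×4 + 5×2 + 3×2 = 50; y[1] = 3×2 + 3×5 + 4×1 + 5×4 + 3×2 = 51; y[2] = 3×2 + 3×2 + 4×5 + 5×1 + 3×4 = 49; y[3] = 3×4 + 3×2 + 4×2 + 5×5 + 3×1 = 54; y[4] = 3×1 + 3×4 + 4×2 + 5×2 + 3×5 = 48 → [50, 51, 49, 54, 48]

Linear: [15, 21, 32, 51, 48, 35, 30, 17, 3], Circular: [50, 51, 49, 54, 48]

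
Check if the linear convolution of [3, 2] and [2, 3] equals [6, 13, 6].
Recompute linear convolution of [3, 2] and [2, 3]: y[0] = 3×2 = 6; y[1] = 3×3 + 2×2 = 13; y[2] = 2×3 = 6 → [6, 13, 6]. Given [6, 13, 6] matches, so answer: Yes

Yes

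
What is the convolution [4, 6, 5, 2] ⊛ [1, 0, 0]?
y[0] = 4×1 = 4; y[1] = 4×0 + 6×1 = 6; y[2] = 4×0 + 6×0 + 5×1 = 5; y[3] = 6×0 + 5×0 + 2×1 = 2; y[4] = 5×0 + 2×0 = 0; y[5] = 2×0 = 0

[4, 6, 5, 2, 0, 0]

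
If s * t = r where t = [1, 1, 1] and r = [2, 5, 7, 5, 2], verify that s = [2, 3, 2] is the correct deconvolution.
Forward-compute [2, 3, 2] * [1, 1, 1]: r[0] = 2×1 = 2; r[1] = 2×1 + 3×1 = 5; r[2] = 2×1 + 3×1 + 2×1 = 7; r[3] = 3×1 + 2×1 = 5; r[4] = 2×1 = 2 → [2, 5, 7, 5, 2]. Matches given r = [2, 5, 7, 5, 2], so verified.

Verified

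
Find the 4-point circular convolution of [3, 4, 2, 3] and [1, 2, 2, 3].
Use y[k] = Σ_j x[j]·h[(k-j) mod 4]. y[0] = 3×1 + 4×3 + 2×2 + 3×2 = 25; y[1] = 3×2 + 4×1 + 2×3 + 3×2 = 22; y[2] = 3×2 + 4×2 + 2×1 + 3×3 = 25; y[3] = 3×3 + 4×2 + 2×2 + 3×1 = 24. Result: [25, 22, 25, 24]

[25, 22, 25, 24]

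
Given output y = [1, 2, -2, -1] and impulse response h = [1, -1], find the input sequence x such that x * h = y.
Deconvolve y=[1, 2, -2, -1] by h=[1, -1]. Since h[0]=1, solve forward: x[0] = y[0] / 1 = 1; x[1] = (y[1] - 1×-1) / 1 = 3; x[2] = (y[2] - 3×-1) / 1 = 1. So x = [1, 3, 1]. Check by forward convolution: y[0] = 1×1 = 1; y[1] = 1×-1 + 3×1 = 2; y[2] = 3×-1 + 1×1 = -2; y[3] = 1×-1 = -1

[1, 3, 1]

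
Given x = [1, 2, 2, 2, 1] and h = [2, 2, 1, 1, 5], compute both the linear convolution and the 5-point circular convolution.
Linear: y_lin[0] = 1×2 = 2; y_lin[1] = 1×2 + 2×2 = 6; y_lin[2] = 1×1 + 2×2 + 2×2 = 9; y_lin[3] = 1×1 + 2×1 + 2×2 + 2×2 = 11; y_lin[4] = 1×5 + 2×1 + 2×1 + 2×2 + 1×2 = 15; y_lin[5] = 2×5 + 2×1 + 2×1 + 1×2 = 16; y_lin[6] = 2×5 + 2×1 + 1×1 = 13; y_lin[7] = 2×5 + 1×1 = 11; y_lin[8] = 1×5 = 5 → [2, 6, 9, 11, 15, 16, 13, 11, 5]. Circular (length 5): y[0] = 1×2 + 2×5 + 2×1 + 2×1 + 1×2 = 18; y[1] = 1×2 + 2×2 + 2×5 + 2×1 + 1×1 = 19; y[2] = 1×1 + 2×2 + 2×2 + 2×5 + 1×1 = 20; y[3] = 1×1 + 2×1 + 2×2 + 2×2 + 1×5 = 16; y[4] = 1×5 + 2×1 + 2×1 + 2×2 + 1×2 = 15 → [18, 19, 20, 16, 15]

Linear: [2, 6, 9, 11, 15, 16, 13, 11, 5], Circular: [18, 19, 20, 16, 15]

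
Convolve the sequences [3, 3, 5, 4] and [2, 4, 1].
y[0] = 3×2 = 6; y[1] = 3×4 + 3×2 = 18; y[2] = 3×1 + 3×4 + 5×2 = 25; y[3] = 3×1 + 5×4 + 4×2 = 31; y[4] = 5×1 + 4×4 = 21; y[5] = 4×1 = 4

[6, 18, 25, 31, 21, 4]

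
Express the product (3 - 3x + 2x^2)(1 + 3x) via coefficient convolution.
Ascending coefficients: a = [3, -3, 2], b = [1, 3]. c[0] = 3×1 = 3; c[1] = 3×3 + -3×1 = 6; c[2] = -3×3 + 2×1 = -7; c[3] = 2×3 = 6. Result coefficients: [3, 6, -7, 6] → 3 + 6x - 7x^2 + 6x^3

3 + 6x - 7x^2 + 6x^3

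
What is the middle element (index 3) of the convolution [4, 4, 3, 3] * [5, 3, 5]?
Use y[k] = Σ_i a[i]·b[k-i] at k=3. y[3] = 4×5 + 3×3 + 3×5 = 44

44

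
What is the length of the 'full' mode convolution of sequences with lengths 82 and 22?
Linear/full convolution length: m + n - 1 = 82 + 22 - 1 = 103

103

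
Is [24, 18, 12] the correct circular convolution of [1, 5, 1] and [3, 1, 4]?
Recompute circular convolution of [1, 5, 1] and [3, 1, 4]: y[0] = 1×3 + 5×4 + 1×1 = 24; y[1] = 1×1 + 5×3 + 1×4 = 20; y[2] = 1×4 + 5×1 + 1×3 = 12 → [24, 20, 12]. Compare to given [24, 18, 12]: they differ at index 1: given 18, correct 20, so answer: No

No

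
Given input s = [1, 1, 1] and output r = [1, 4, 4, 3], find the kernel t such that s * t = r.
Output length 4 = len(s) + len(t) - 1 ⇒ len(t) = 2. Solve t forward using t[k] = (r[k] - Σ_{i≥1} s[i]·t[k-i]) / s[0]: t[0] = r[0] / s[0] = 1 / 1 = 1; t[1] = (r[1] - 1×1) / s[0] = (4 - 1×1) / 1 = 3. So t = [1, 3]. Forward-check [1, 1, 1] * [1, 3]: r[0] = 1×1 = 1; r[1] = 1×3 + 1×1 = 4; r[2] = 1×3 + 1×1 = 4; r[3] = 1×3 = 3 → [1, 4, 4, 3] ✓

[1, 3]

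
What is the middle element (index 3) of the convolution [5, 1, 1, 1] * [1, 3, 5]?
Use y[k] = Σ_i a[i]·b[k-i] at k=3. y[3] = 1×5 + 1×3 + 1×1 = 9

9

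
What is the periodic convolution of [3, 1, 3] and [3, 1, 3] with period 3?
Use y[k] = Σ_j s[j]·t[(k-j) mod 3]. y[0] = 3×3 + 1×3 + 3×1 = 15; y[1] = 3×1 + 1×3 + 3×3 = 15; y[2] = 3×3 + 1×1 + 3×3 = 19. Result: [15, 15, 19]

[15, 15, 19]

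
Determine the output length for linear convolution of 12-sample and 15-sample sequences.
Linear/full convolution length: m + n - 1 = 12 + 15 - 1 = 26

26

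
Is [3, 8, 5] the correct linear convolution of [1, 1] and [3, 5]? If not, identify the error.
Recompute linear convolution of [1, 1] and [3, 5]: y[0] = 1×3 = 3; y[1] = 1×5 + 1×3 = 8; y[2] = 1×5 = 5 → [3, 8, 5]. Given [3, 8, 5] matches, so answer: Yes

Yes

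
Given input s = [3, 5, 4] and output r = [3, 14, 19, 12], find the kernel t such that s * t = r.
Output length 4 = len(s) + len(t) - 1 ⇒ len(t) = 2. Solve t forward using t[k] = (r[k] - Σ_{i≥1} s[i]·t[k-i]) / s[0]: t[0] = r[0] / s[0] = 3 / 3 = 1; t[1] = (r[1] - 5×1) / s[0] = (14 - 5×1) / 3 = 3. So t = [1, 3]. Forward-check [3, 5, 4] * [1, 3]: r[0] = 3×1 = 3; r[1] = 3×3 + 5×1 = 14; r[2] = 5×3 + 4×1 = 19; r[3] = 4×3 = 12 → [3, 14, 19, 12] ✓

[1, 3]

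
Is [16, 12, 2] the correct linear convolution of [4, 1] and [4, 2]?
Recompute linear convolution of [4, 1] and [4, 2]: y[0] = 4×4 = 16; y[1] = 4×2 + 1×4 = 12; y[2] = 1×2 = 2 → [16, 12, 2]. Given [16, 12, 2] matches, so answer: Yes

Yes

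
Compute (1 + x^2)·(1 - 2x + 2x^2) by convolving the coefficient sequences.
Ascending coefficients: a = [1, 0, 1], b = [1, -2, 2]. c[0] = 1×1 = 1; c[1] = 1×-2 + 0×1 = -2; c[2] = 1×2 + 0×-2 + 1×1 = 3; c[3] = 0×2 + 1×-2 = -2; c[4] = 1×2 = 2. Result coefficients: [1, -2, 3, -2, 2] → 1 - 2x + 3x^2 - 2x^3 + 2x^4

1 - 2x + 3x^2 - 2x^3 + 2x^4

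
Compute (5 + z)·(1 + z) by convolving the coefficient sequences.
Ascending coefficients: a = [5, 1], b = [1, 1]. c[0] = 5×1 = 5; c[1] = 5×1 + 1×1 = 6; c[2] = 1×1 = 1. Result coefficients: [5, 6, 1] → 5 + 6z + z^2

5 + 6z + z^2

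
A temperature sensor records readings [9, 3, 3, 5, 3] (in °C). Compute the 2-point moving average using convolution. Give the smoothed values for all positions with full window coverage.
2-point moving average kernel = [1, 1]. Apply in 'valid' mode (full window coverage): avg[0] = (9 + 3) / 2 = 6.0; avg[1] = (3 + 3) / 2 = 3.0; avg[2] = (3 + 5) / 2 = 4.0; avg[3] = (5 + 3) / 2 = 4.0. Smoothed values: [6.0, 3.0, 4.0, 4.0]

[6.0, 3.0, 4.0, 4.0]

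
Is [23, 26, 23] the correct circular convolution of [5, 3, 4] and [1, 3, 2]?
Recompute circular convolution of [5, 3, 4] and [1, 3, 2]: y[0] = 5×1 + 3×2 + 4×3 = 23; y[1] = 5×3 + 3×1 + 4×2 = 26; y[2] = 5×2 + 3×3 + 4×1 = 23 → [23, 26, 23]. Given [23, 26, 23] matches, so answer: Yes

Yes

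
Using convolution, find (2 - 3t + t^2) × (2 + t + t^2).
Ascending coefficients: a = [2, -3, 1], b = [2, 1, 1]. c[0] = 2×2 = 4; c[1] = 2×1 + -3×2 = -4; c[2] = 2×1 + -3×1 + 1×2 = 1; c[3] = -3×1 + 1×1 = -2; c[4] = 1×1 = 1. Result coefficients: [4, -4, 1, -2, 1] → 4 - 4t + t^2 - 2t^3 + t^4

4 - 4t + t^2 - 2t^3 + t^4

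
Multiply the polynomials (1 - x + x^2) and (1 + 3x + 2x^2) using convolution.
Ascending coefficients: a = [1, -1, 1], b = [1, 3, 2]. c[0] = 1×1 = 1; c[1] = 1×3 + -1×1 = 2; c[2] = 1×2 + -1×3 + 1×1 = 0; c[3] = -1×2 + 1×3 = 1; c[4] = 1×2 = 2. Result coefficients: [1, 2, 0, 1, 2] → 1 + 2x + x^3 + 2x^4

1 + 2x + x^3 + 2x^4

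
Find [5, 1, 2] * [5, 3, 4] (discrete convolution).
y[0] = 5×5 = 25; y[1] = 5×3 + 1×5 = 20; y[2] = 5×4 + 1×3 + 2×5 = 33; y[3] = 1×4 + 2×3 = 10; y[4] = 2×4 = 8

[25, 20, 33, 10, 8]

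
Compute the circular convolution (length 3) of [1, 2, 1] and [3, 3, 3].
Use y[k] = Σ_j x[j]·h[(k-j) mod 3]. y[0] = 1×3 + 2×3 + 1×3 = 12; y[1] = 1×3 + 2×3 + 1×3 = 12; y[2] = 1×3 + 2×3 + 1×3 = 12. Result: [12, 12, 12]

[12, 12, 12]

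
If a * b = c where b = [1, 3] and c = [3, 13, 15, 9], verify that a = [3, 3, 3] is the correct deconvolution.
Forward-compute [3, 3, 3] * [1, 3]: c[0] = 3×1 = 3; c[1] = 3×3 + 3×1 = 12; c[2] = 3×3 + 3×1 = 12; c[3] = 3×3 = 9 → [3, 12, 12, 9]. Does not match given c = [3, 13, 15, 9].

Not verified. [3, 3, 3] * [1, 3] = [3, 12, 12, 9], which differs from [3, 13, 15, 9] at index 1.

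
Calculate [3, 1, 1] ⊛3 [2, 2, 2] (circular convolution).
Use y[k] = Σ_j s[j]·t[(k-j) mod 3]. y[0] = 3×2 + 1×2 + 1×2 = 10; y[1] = 3×2 + 1×2 + 1×2 = 10; y[2] = 3×2 + 1×2 + 1×2 = 10. Result: [10, 10, 10]

[10, 10, 10]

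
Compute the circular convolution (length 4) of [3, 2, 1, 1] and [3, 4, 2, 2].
Use y[k] = Σ_j f[j]·g[(k-j) mod 4]. y[0] = 3×3 + 2×2 + 1×2 + 1×4 = 19; y[1] = 3×4 + 2×3 + 1×2 + 1×2 = 22; y[2] = 3×2 + 2×4 + 1×3 + 1×2 = 19; y[3] = 3×2 + 2×2 + 1×4 + 1×3 = 17. Result: [19, 22, 19, 17]

[19, 22, 19, 17]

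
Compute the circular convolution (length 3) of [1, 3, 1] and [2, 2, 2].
Use y[k] = Σ_j u[j]·v[(k-j) mod 3]. y[0] = 1×2 + 3×2 + 1×2 = 10; y[1] = 1×2 + 3×2 + 1×2 = 10; y[2] = 1×2 + 3×2 + 1×2 = 10. Result: [10, 10, 10]

[10, 10, 10]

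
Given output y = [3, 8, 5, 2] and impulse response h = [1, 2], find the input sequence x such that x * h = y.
Deconvolve y=[3, 8, 5, 2] by h=[1, 2]. Since h[0]=1, solve forward: x[0] = y[0] / 1 = 3; x[1] = (y[1] - 3×2) / 1 = 2; x[2] = (y[2] - 2×2) / 1 = 1. So x = [3, 2, 1]. Check by forward convolution: y[0] = 3×1 = 3; y[1] = 3×2 + 2×1 = 8; y[2] = 2×2 + 1×1 = 5; y[3] = 1×2 = 2

[3, 2, 1]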